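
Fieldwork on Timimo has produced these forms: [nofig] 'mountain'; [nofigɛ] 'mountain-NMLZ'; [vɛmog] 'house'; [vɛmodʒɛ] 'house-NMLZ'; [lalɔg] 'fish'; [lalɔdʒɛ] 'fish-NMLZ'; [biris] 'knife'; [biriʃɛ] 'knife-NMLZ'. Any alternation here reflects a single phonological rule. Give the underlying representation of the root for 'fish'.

The stem for 'fish' ends in [g] in [lalɔg] but [dʒ] in [lalɔdʒɛ].
But 'mountain' keeps [g] in both environments ([nofig], [nofigɛ]), so there is no rule changing /g/ to [dʒ] before the NMLZ suffix.
The alternation reflects depalatalization: palato-alveolar /dʒ/ and /ʃ/ become [g] and [s] when no front vowel follows. /dʒ/ is underlying.

/lalɔdʒ/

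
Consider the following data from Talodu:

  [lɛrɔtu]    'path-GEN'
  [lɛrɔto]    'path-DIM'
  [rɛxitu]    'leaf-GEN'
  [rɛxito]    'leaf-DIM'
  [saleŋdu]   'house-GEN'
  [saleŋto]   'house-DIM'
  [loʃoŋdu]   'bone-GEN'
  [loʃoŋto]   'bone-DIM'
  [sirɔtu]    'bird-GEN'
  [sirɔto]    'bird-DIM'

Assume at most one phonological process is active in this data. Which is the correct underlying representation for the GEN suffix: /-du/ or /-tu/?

/-du/

The GEN suffix surfaces as [-du] and [-tu], depending on the final segment of the stem.
The DIM suffix, which begins with [t], is invariant after every stem; so [t] is not altered by any rule here.
The GEN suffix is therefore /-du/ underlyingly, with post-vocalic devoicing: voiced stops become voiceless after a vowel.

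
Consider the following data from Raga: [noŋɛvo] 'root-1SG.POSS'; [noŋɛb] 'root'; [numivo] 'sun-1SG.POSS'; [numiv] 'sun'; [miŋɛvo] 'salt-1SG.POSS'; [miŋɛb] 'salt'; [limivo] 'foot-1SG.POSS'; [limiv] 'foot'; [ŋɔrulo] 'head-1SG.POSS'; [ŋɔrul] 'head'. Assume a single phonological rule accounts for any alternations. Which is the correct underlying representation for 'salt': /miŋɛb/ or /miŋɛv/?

/miŋɛb/

The root 'salt' surfaces as [miŋɛvo] and [miŋɛb], with a stem-final [v] ~ [b] alternation.
But 'foot' keeps [v] in both environments ([limivo], [limiv]), so there is no rule changing /v/ to [b] in isolation.
The alternation reflects intervocalic spirantization: voiced stops become fricatives between vowels. /b/ is underlying.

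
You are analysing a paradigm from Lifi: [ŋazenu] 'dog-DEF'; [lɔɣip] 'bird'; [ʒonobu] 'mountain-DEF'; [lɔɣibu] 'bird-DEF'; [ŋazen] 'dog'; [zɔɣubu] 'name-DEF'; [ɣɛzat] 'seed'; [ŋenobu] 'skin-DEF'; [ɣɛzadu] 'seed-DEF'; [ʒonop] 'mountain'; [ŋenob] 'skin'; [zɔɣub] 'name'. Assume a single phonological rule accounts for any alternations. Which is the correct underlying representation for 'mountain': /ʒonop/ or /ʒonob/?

In [ʒonobu] and [ʒonop] the final segment of 'mountain' alternates: [b] ~ [p].
Compare 'skin', with invariant [b] in [ŋenobu] and [ŋenob]: an analysis with underlying /b/ and a rule producing [p] in isolation would wrongly predict alternation here too.
So /p/ is underlying, and a rule of intervocalic voicing — voiceless stops become voiced between vowels — gives [b].

/ʒonop/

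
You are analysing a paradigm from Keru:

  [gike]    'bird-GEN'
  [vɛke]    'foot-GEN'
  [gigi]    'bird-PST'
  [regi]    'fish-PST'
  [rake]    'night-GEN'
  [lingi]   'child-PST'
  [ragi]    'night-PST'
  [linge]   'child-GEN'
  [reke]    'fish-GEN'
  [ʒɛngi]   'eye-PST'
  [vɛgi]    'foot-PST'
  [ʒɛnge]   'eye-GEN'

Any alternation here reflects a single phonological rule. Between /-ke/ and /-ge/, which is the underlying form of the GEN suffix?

/-ke/

The GEN morpheme has two allomorphs, [-ge] and [-ke].
The PST suffix, which begins with [g], is invariant after every stem; so [g] is not altered by any rule here.
So the underlying form is /-ke/, and voiceless stops become voiced after a nasal.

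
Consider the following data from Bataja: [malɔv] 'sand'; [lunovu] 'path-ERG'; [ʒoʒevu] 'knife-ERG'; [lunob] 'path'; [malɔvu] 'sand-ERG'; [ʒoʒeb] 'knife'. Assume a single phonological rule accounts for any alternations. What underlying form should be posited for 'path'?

'path' shows [v] ~ [b] at the end of the stem ([lunovu] vs [lunob]).
If /v/ were underlying and a rule turned it into [b] in isolation, 'sand' would also alternate; but it has [v] in both [malɔvu] and [malɔv].
The underlying segment must be /b/; voiced stops become fricatives between vowels, yielding [v] there.
The underlying form of 'path' is therefore /lunob/.

/lunob/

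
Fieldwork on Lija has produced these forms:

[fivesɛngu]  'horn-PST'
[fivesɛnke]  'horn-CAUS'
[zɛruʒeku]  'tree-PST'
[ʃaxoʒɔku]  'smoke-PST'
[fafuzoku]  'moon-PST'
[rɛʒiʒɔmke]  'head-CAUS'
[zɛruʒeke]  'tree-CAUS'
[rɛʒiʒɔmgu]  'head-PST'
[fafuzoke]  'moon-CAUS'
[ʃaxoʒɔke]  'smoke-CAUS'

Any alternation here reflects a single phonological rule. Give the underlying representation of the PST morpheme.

/-gu/

The PST suffix surfaces as [-gu] and [-ku], depending on the final segment of the stem.
The CAUS suffix, which begins with [k], is invariant after every stem; so [k] is not altered by any rule here.
The PST suffix is therefore /-gu/ underlyingly, with post-vocalic devoicing: voiced stops become voiceless after a vowel.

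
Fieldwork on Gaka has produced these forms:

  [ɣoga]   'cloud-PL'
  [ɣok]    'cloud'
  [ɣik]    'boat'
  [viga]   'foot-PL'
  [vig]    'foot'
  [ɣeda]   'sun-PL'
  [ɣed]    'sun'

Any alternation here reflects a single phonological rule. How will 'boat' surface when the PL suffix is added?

[ɣiga]

The stem for 'cloud' ends in [g] in [ɣoga] but [k] in [ɣok].
If /g/ were underlying and a rule turned it into [k] in isolation, 'foot' would also alternate; but it has [g] in both [viga] and [vig].
So /k/ is underlying, and a rule of intervocalic voicing — voiceless stops become voiced between vowels — gives [g].
The one attested form of 'boat', [ɣik], shows underlying /ɣik/. Applying the same rule between vowels gives [ɣiga].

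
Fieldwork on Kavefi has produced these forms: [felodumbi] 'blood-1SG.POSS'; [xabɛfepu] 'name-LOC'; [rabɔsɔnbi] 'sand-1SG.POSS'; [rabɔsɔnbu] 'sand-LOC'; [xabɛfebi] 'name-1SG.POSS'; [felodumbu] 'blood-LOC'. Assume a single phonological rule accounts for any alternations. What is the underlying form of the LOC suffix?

/-pu/

The LOC suffix surfaces as [-bu] and [-pu], depending on the final segment of the stem.
The 1SG.POSS suffix, which begins with [b], is invariant after every stem; so [b] is not altered by any rule here.
So the underlying form is /-pu/, and voiceless stops become voiced after a nasal.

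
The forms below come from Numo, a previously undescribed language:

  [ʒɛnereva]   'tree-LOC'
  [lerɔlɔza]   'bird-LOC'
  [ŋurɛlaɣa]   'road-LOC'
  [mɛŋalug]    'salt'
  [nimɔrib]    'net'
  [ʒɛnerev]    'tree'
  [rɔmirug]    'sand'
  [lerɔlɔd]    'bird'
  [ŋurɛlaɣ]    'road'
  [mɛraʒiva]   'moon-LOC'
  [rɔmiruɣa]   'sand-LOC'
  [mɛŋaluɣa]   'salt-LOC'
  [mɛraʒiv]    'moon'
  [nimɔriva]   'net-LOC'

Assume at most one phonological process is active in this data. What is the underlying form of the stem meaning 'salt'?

The root 'salt' surfaces as [mɛŋalug] and [mɛŋaluɣa], with a stem-final [g] ~ [ɣ] alternation.
The stem 'road' ([ŋurɛlaɣ], [ŋurɛlaɣa]) shows [ɣ] unchanged in both environments, so [ɣ] cannot be basic with [g] derived in isolation.
The alternation reflects intervocalic spirantization: voiced stops become fricatives between vowels. /g/ is underlying.
The underlying form of 'salt' is therefore /mɛŋalug/.

/mɛŋalug/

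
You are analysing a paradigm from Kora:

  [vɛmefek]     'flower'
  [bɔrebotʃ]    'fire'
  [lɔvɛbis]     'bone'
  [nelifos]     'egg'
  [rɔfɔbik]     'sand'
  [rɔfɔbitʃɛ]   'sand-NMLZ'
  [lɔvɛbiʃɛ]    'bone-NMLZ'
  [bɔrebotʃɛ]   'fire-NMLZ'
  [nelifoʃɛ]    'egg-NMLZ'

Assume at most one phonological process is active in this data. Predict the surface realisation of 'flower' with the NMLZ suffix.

'sand' shows [tʃ] ~ [k] at the end of the stem ([rɔfɔbitʃɛ] vs [rɔfɔbik]).
Compare 'fire', with invariant [tʃ] in [bɔrebotʃɛ] and [bɔrebotʃ]: an analysis with underlying /tʃ/ and a rule producing [k] in isolation would wrongly predict alternation here too.
Therefore /k/ is basic and [tʃ] is derived by palatalization before a front vowel (/k/ and /s/ become palato-alveolar [tʃ] and [ʃ] before a front vowel).
The one attested form of 'flower', [vɛmefek], shows underlying /vɛmefek/. Applying the same rule before a front vowel gives [vɛmefetʃɛ].

[vɛmefetʃɛ]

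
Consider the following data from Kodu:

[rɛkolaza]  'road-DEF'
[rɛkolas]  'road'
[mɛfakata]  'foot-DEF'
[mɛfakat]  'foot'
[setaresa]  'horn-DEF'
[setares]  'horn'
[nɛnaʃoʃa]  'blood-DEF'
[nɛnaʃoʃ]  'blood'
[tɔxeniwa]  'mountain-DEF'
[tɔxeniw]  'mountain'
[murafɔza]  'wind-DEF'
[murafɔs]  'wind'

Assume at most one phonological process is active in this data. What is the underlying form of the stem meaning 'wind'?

The stem for 'wind' ends in [z] in [murafɔza] but [s] in [murafɔs].
The stem 'horn' ([setaresa], [setares]) shows [s] unchanged in both environments, so [s] cannot be basic with [z] derived before the DEF suffix.
Therefore /z/ is basic and [s] is derived by word-final obstruent devoicing (voiced obstruents become voiceless word-finally).

/murafɔz/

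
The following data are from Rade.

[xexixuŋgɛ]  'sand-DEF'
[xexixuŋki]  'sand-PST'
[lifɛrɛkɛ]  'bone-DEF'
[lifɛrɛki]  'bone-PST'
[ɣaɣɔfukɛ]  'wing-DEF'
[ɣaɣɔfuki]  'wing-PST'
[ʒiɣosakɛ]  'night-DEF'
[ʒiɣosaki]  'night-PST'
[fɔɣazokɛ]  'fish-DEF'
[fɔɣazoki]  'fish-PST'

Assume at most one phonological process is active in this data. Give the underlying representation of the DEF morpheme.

The DEF suffix surfaces as [-gɛ] and [-kɛ], depending on the final segment of the stem.
The PST suffix, which begins with [k], is invariant after every stem; so [k] is not altered by any rule here.
The DEF suffix is therefore /-gɛ/ underlyingly, with post-vocalic devoicing: voiced stops become voiceless after a vowel.

/-gɛ/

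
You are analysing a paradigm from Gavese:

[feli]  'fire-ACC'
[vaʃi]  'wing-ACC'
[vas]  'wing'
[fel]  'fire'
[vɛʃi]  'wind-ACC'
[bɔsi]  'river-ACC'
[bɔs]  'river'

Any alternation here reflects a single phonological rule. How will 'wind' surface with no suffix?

In [vas] and [vaʃi] the final segment of 'wing' alternates: [s] ~ [ʃ].
If /s/ were underlying and a rule turned it into [ʃ] before the ACC suffix, 'river' would also alternate; but it has [s] in both [bɔs] and [bɔsi].
So /ʃ/ is underlying, and a rule of depalatalization — palato-alveolar /ʃ/ becomes [s] when no front vowel follows — gives [s].
From [vɛʃi] the stem 'wind' is /vɛʃ/; when no front vowel follows this yields [vɛs].

[vɛs]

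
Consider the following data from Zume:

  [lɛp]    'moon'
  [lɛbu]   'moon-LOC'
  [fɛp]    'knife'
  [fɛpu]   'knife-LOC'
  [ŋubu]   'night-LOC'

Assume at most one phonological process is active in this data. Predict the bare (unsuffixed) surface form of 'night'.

The stem for 'moon' ends in [p] in [lɛp] but [b] in [lɛbu].
Compare 'knife', with invariant [p] in [fɛp] and [fɛpu]: an analysis with underlying /p/ and a rule producing [b] before the LOC suffix would wrongly predict alternation here too.
The alternation reflects word-final obstruent devoicing: voiced obstruents become voiceless word-finally. /b/ is underlying.
The one attested form of 'night', [ŋubu], shows underlying /ŋub/. Applying the same rule word-finally gives [ŋup].

[ŋup]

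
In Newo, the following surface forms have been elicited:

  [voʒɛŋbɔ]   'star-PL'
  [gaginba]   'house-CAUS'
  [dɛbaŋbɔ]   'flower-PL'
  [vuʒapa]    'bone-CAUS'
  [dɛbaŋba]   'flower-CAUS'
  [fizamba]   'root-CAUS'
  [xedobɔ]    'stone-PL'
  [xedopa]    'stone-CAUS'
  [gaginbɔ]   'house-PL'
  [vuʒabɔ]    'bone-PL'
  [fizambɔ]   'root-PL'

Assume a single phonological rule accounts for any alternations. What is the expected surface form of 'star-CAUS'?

The CAUS morpheme has two allomorphs, [-ba] and [-pa].
By contrast the PL suffix keeps its initial [b] throughout — that segment must be underlying.
The CAUS suffix is therefore /-pa/ underlyingly, with post-nasal voicing: voiceless stops become voiced after a nasal.
After 'star', which ends in a nasal, the suffix surfaces as [-ba], giving [voʒɛŋba].

[voʒɛŋba]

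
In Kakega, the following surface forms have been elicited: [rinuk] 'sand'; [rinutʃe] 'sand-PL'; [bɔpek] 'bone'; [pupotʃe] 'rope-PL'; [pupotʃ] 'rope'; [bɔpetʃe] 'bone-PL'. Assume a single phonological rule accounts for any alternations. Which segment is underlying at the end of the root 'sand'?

/k/

The root 'sand' surfaces as [rinutʃe] and [rinuk], with a stem-final [tʃ] ~ [k] alternation.
The stem 'rope' ([pupotʃe], [pupotʃ]) shows [tʃ] unchanged in both environments, so [tʃ] cannot be basic with [k] derived in isolation.
The alternation reflects palatalization before a front vowel: /k/ becomes palato-alveolar [tʃ] before a front vowel. /k/ is underlying.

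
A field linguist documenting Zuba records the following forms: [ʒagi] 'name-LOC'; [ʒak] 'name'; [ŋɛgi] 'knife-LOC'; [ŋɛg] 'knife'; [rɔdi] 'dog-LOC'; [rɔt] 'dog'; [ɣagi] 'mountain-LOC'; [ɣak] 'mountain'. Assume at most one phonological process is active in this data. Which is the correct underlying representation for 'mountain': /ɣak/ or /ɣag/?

The stem for 'mountain' ends in [g] in [ɣagi] but [k] in [ɣak].
If /g/ were underlying and a rule turned it into [k] in isolation, 'knife' would also alternate; but it has [g] in both [ŋɛgi] and [ŋɛg].
The underlying segment must be /k/; voiceless stops become voiced between vowels, yielding [g] there.

/ɣak/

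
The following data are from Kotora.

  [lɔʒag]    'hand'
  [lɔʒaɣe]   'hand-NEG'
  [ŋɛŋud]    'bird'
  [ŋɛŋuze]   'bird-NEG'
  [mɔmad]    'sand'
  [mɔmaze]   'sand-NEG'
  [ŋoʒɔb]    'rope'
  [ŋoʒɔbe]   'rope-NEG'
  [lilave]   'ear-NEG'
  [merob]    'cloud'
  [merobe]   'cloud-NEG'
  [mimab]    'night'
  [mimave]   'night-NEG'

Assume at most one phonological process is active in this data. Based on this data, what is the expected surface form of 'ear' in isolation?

The root 'night' surfaces as [mimab] and [mimave], with a stem-final [b] ~ [v] alternation.
But 'cloud' keeps [b] in both environments ([merob], [merobe]), so there is no rule changing /b/ to [v] before the NEG suffix.
The alternation reflects word-final hardening: voiced fricatives become stops word-finally. /v/ is underlying.
From [lilave] the stem 'ear' is /lilav/; word-finally this yields [lilab].

[lilab]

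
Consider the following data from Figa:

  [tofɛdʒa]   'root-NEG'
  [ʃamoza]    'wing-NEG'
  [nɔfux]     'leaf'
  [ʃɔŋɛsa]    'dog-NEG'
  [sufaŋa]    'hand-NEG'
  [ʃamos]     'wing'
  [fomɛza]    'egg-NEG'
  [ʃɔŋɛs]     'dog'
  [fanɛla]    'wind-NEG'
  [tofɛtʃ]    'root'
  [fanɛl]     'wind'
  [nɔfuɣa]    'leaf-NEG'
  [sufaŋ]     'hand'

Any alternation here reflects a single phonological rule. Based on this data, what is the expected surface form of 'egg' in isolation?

[fomɛs]

'wing' shows [s] ~ [z] at the end of the stem ([ʃamos] vs [ʃamoza]).
But 'dog' keeps [s] in both environments ([ʃɔŋɛs], [ʃɔŋɛsa]), so there is no rule changing /s/ to [z] before the NEG suffix.
So /z/ is underlying, and a rule of word-final obstruent devoicing — voiced obstruents become voiceless word-finally — gives [s].
From [fomɛza] the stem 'egg' is /fomɛz/; word-finally this yields [fomɛs].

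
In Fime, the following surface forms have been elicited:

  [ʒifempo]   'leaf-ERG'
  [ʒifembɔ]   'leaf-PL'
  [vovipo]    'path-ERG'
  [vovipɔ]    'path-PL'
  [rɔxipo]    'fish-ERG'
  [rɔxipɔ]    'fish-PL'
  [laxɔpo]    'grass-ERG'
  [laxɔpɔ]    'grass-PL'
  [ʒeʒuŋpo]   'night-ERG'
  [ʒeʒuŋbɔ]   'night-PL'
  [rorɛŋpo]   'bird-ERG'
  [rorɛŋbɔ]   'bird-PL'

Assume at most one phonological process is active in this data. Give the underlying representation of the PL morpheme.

/-bɔ/

The PL morpheme has two allomorphs, [-bɔ] and [-pɔ].
By contrast the ERG suffix keeps its initial [p] throughout — that segment must be underlying.
The PL suffix is therefore /-bɔ/ underlyingly, with post-vocalic devoicing: voiced stops become voiceless after a vowel.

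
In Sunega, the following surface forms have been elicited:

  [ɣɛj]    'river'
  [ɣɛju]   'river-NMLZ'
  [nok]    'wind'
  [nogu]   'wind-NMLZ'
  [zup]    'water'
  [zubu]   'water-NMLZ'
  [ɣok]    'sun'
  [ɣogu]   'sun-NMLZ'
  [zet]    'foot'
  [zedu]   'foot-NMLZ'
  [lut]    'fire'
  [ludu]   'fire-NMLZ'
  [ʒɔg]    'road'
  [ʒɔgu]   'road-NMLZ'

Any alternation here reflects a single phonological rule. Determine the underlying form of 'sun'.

The root 'sun' surfaces as [ɣok] and [ɣogu], with a stem-final [k] ~ [g] alternation.
If /g/ were underlying and a rule turned it into [k] in isolation, 'road' would also alternate; but it has [g] in both [ʒɔg] and [ʒɔgu].
The alternation reflects intervocalic voicing: voiceless stops become voiced between vowels. /k/ is underlying.

/ɣok/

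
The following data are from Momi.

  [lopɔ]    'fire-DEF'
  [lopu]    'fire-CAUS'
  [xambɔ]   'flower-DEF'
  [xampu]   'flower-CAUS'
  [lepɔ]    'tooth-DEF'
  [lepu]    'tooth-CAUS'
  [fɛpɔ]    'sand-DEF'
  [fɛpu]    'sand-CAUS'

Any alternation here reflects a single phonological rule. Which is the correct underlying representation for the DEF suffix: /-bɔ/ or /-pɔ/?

/-bɔ/

The DEF suffix surfaces as [-bɔ] and [-pɔ], depending on the final segment of the stem.
By contrast the CAUS suffix keeps its initial [p] throughout — that segment must be underlying.
The DEF suffix is therefore /-bɔ/ underlyingly, with post-vocalic devoicing: voiced stops become voiceless after a vowel.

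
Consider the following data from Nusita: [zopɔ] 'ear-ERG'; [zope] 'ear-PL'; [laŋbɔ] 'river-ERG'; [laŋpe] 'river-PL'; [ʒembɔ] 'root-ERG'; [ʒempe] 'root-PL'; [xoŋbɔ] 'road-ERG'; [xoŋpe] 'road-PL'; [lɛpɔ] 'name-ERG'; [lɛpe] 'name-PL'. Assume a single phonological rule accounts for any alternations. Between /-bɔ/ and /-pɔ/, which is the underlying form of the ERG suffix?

The ERG morpheme has two allomorphs, [-bɔ] and [-pɔ].
The PL suffix, which begins with [p], is invariant after every stem; so [p] is not altered by any rule here.
So the underlying form is /-bɔ/, and voiced stops become voiceless after a vowel.

/-bɔ/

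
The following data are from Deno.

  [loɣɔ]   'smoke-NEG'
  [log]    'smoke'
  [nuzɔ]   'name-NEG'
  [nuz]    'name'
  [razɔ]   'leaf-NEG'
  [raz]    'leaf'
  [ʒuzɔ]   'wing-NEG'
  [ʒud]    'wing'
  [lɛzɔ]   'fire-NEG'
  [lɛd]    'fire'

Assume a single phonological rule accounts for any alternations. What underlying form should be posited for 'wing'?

/ʒud/

The root 'wing' surfaces as [ʒuzɔ] and [ʒud], with a stem-final [z] ~ [d] alternation.
But 'name' keeps [z] in both environments ([nuzɔ], [nuz]), so there is no rule changing /z/ to [d] in isolation.
Therefore /d/ is basic and [z] is derived by intervocalic spirantization (voiced stops become fricatives between vowels).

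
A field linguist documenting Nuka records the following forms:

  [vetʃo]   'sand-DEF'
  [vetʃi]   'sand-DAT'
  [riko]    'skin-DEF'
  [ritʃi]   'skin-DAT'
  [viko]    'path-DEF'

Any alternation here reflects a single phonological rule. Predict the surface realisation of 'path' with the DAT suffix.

[vitʃi]

In [riko] and [ritʃi] the final segment of 'skin' alternates: [k] ~ [tʃ].
Compare 'sand', with invariant [tʃ] in [vetʃo] and [vetʃi]: an analysis with underlying /tʃ/ and a rule producing [k] before the DEF suffix would wrongly predict alternation here too.
The underlying segment must be /k/; /k/ becomes palato-alveolar [tʃ] before a front vowel, yielding [tʃ] there.
The one attested form of 'path', [viko], shows underlying /vik/. Applying the same rule before a front vowel gives [vitʃi].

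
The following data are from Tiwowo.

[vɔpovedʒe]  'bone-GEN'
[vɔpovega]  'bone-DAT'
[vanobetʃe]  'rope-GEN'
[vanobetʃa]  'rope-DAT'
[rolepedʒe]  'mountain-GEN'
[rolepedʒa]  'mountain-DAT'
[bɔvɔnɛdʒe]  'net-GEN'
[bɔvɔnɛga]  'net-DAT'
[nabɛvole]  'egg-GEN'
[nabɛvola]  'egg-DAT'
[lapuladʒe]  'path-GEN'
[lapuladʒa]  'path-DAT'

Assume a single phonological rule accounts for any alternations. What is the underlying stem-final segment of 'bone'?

'bone' shows [dʒ] ~ [g] at the end of the stem ([vɔpovedʒe] vs [vɔpovega]).
If /dʒ/ were underlying and a rule turned it into [g] before the DAT suffix, 'mountain' would also alternate; but it has [dʒ] in both [rolepedʒe] and [rolepedʒa].
The underlying segment must be /g/; /g/ becomes palato-alveolar [dʒ] before a front vowel, yielding [dʒ] there.

/g/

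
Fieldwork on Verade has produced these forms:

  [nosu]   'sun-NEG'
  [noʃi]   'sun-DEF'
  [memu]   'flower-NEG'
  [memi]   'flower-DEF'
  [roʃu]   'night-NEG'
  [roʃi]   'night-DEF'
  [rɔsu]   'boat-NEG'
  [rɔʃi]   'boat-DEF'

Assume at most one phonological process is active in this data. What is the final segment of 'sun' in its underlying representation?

In [nosu] and [noʃi] the final segment of 'sun' alternates: [s] ~ [ʃ].
If /ʃ/ were underlying and a rule turned it into [s] before the NEG suffix, 'night' would also alternate; but it has [ʃ] in both [roʃu] and [roʃi].
So /s/ is underlying, and a rule of palatalization before a front vowel — /s/ becomes palato-alveolar [ʃ] before a front vowel — gives [ʃ].

/s/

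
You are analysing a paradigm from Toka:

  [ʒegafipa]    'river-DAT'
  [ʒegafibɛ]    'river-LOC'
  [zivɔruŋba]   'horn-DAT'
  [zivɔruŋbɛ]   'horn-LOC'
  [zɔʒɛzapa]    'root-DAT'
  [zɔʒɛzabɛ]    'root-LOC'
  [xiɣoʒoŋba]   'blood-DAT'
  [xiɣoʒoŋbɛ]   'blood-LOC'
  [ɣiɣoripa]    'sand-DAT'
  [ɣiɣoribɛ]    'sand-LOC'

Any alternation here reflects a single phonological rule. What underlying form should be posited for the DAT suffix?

/-pa/

The DAT suffix surfaces as [-ba] and [-pa], depending on the final segment of the stem.
The LOC suffix, which begins with [b], is invariant after every stem; so [b] is not altered by any rule here.
So the underlying form is /-pa/, and voiceless stops become voiced after a nasal.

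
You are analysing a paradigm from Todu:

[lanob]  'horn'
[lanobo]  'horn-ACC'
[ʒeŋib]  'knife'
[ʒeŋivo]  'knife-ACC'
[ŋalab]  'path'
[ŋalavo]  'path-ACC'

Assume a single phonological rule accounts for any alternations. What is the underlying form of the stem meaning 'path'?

/ŋalav/

In [ŋalab] and [ŋalavo] the final segment of 'path' alternates: [b] ~ [v].
Compare 'horn', with invariant [b] in [lanob] and [lanobo]: an analysis with underlying /b/ and a rule producing [v] before the ACC suffix would wrongly predict alternation here too.
The alternation reflects word-final hardening: voiced fricatives become stops word-finally. /v/ is underlying.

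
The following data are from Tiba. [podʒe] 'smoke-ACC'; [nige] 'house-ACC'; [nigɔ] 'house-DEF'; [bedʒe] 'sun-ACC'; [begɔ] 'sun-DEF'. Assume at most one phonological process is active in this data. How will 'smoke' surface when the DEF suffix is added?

The root 'sun' surfaces as [bedʒe] and [begɔ], with a stem-final [dʒ] ~ [g] alternation.
The stem 'house' ([nige], [nigɔ]) shows [g] unchanged in both environments, so [g] cannot be basic with [dʒ] derived before the ACC suffix.
Therefore /dʒ/ is basic and [g] is derived by depalatalization (palato-alveolar /dʒ/ becomes [g] when no front vowel follows).
From [podʒe] the stem 'smoke' is /podʒ/; when no front vowel follows this yields [pogɔ].

[pogɔ]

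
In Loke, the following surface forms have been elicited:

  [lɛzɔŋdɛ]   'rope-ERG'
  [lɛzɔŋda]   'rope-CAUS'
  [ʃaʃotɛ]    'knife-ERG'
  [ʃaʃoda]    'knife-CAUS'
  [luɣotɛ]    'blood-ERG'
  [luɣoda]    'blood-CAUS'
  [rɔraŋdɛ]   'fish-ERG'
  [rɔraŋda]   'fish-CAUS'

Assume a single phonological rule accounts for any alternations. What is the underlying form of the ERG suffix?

The ERG morpheme has two allomorphs, [-dɛ] and [-tɛ].
The CAUS suffix, which begins with [d], is invariant after every stem; so [d] is not altered by any rule here.
The ERG suffix is therefore /-tɛ/ underlyingly, with post-nasal voicing: voiceless stops become voiced after a nasal.

/-tɛ/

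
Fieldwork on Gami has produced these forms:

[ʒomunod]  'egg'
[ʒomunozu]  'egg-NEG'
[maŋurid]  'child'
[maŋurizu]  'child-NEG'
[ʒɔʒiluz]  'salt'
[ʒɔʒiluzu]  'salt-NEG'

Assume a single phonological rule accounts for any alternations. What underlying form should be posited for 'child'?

/maŋurid/

The root 'child' surfaces as [maŋurid] and [maŋurizu], with a stem-final [d] ~ [z] alternation.
Compare 'salt', with invariant [z] in [ʒɔʒiluz] and [ʒɔʒiluzu]: an analysis with underlying /z/ and a rule producing [d] in isolation would wrongly predict alternation here too.
Therefore /d/ is basic and [z] is derived by intervocalic spirantization (voiced stops become fricatives between vowels).
Hence 'child' is /maŋurid/ underlyingly.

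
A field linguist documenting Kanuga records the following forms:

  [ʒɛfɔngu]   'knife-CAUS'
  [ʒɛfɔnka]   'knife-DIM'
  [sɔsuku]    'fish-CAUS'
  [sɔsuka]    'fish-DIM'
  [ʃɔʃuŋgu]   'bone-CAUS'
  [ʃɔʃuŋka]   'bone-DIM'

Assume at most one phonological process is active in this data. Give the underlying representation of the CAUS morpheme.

/-gu/

The CAUS suffix surfaces as [-gu] and [-ku], depending on the final segment of the stem.
By contrast the DIM suffix keeps its initial [k] throughout — that segment must be underlying.
So the underlying form is /-gu/, and voiced stops become voiceless after a vowel.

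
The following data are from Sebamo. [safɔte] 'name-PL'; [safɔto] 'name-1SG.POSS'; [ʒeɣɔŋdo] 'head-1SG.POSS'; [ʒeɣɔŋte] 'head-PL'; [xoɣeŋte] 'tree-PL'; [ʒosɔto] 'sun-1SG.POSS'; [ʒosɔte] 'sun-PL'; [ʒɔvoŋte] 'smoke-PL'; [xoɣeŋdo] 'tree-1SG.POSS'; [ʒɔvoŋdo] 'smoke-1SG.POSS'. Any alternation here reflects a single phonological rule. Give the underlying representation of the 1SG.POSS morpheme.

The 1SG.POSS suffix surfaces as [-do] and [-to], depending on the final segment of the stem.
By contrast the PL suffix keeps its initial [t] throughout — that segment must be underlying.
The 1SG.POSS suffix is therefore /-do/ underlyingly, with post-vocalic devoicing: voiced stops become voiceless after a vowel.

/-do/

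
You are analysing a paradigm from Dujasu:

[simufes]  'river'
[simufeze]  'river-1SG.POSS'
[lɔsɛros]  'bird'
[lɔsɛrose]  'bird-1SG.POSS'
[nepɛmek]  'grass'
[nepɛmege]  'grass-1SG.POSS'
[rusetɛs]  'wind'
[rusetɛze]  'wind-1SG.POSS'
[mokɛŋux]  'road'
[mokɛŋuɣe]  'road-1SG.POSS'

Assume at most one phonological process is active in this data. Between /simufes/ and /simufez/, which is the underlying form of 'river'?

The stem for 'river' ends in [s] in [simufes] but [z] in [simufeze].
But 'bird' keeps [s] in both environments ([lɔsɛros], [lɔsɛrose]), so there is no rule changing /s/ to [z] before the 1SG.POSS suffix.
So /z/ is underlying, and a rule of word-final obstruent devoicing — voiced obstruents become voiceless word-finally — gives [s].

/simufez/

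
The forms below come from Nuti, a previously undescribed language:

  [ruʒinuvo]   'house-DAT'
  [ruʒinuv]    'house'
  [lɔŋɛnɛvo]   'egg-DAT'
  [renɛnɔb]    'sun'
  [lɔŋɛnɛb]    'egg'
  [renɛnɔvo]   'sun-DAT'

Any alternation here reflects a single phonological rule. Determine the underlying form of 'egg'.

/lɔŋɛnɛb/

In [lɔŋɛnɛvo] and [lɔŋɛnɛb] the final segment of 'egg' alternates: [v] ~ [b].
If /v/ were underlying and a rule turned it into [b] in isolation, 'house' would also alternate; but it has [v] in both [ruʒinuvo] and [ruʒinuv].
Therefore /b/ is basic and [v] is derived by intervocalic spirantization (voiced stops become fricatives between vowels).
So 'egg' = /lɔŋɛnɛb/.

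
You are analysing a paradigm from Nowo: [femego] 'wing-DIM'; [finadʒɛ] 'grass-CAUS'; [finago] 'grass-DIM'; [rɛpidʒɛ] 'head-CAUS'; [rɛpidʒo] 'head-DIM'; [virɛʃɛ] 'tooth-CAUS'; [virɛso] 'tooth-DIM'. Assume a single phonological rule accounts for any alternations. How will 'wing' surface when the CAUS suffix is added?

In [finadʒɛ] and [finago] the final segment of 'grass' alternates: [dʒ] ~ [g].
The stem 'head' ([rɛpidʒɛ], [rɛpidʒo]) shows [dʒ] unchanged in both environments, so [dʒ] cannot be basic with [g] derived before the DIM suffix.
Therefore /g/ is basic and [dʒ] is derived by palatalization before a front vowel (/g/ and /s/ become palato-alveolar [dʒ] and [ʃ] before a front vowel).
From [femego] the stem 'wing' is /femeg/; before a front vowel this yields [femedʒɛ].

[femedʒɛ]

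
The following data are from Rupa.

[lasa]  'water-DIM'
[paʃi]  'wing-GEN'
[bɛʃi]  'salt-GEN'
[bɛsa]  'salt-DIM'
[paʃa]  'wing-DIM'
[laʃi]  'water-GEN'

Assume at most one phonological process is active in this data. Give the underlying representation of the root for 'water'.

/las/

In [laʃi] and [lasa] the final segment of 'water' alternates: [ʃ] ~ [s].
But 'wing' keeps [ʃ] in both environments ([paʃi], [paʃa]), so there is no rule changing /ʃ/ to [s] before the DIM suffix.
So /s/ is underlying, and a rule of palatalization before a front vowel — /s/ becomes palato-alveolar [ʃ] before a front vowel — gives [ʃ].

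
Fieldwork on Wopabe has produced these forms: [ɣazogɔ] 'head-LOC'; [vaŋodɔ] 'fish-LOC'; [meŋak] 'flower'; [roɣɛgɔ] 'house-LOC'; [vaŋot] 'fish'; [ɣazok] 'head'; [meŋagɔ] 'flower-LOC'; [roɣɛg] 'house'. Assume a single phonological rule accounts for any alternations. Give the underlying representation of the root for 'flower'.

The stem for 'flower' ends in [g] in [meŋagɔ] but [k] in [meŋak].
The stem 'house' ([roɣɛgɔ], [roɣɛg]) shows [g] unchanged in both environments, so [g] cannot be basic with [k] derived in isolation.
The underlying segment must be /k/; voiceless stops become voiced between vowels, yielding [g] there.
The underlying form of 'flower' is therefore /meŋak/.

/meŋak/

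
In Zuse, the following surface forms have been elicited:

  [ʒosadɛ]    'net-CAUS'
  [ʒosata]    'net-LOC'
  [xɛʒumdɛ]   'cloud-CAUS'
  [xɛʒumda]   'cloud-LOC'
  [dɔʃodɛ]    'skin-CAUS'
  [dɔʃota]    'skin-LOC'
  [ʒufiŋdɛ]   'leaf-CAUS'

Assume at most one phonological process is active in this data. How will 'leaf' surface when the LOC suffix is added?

[ʒufiŋda]

The LOC suffix surfaces as [-da] and [-ta], depending on the final segment of the stem.
By contrast the CAUS suffix keeps its initial [d] throughout — that segment must be underlying.
The LOC suffix is therefore /-ta/ underlyingly, with post-nasal voicing: voiceless stops become voiced after a nasal.
After 'leaf', which ends in a nasal, the suffix surfaces as [-da], giving [ʒufiŋda].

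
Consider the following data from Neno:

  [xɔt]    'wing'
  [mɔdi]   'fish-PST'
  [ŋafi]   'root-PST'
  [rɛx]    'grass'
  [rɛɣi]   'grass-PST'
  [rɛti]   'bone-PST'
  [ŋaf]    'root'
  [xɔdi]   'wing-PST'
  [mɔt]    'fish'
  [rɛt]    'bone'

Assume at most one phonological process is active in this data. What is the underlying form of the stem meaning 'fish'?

'fish' shows [d] ~ [t] at the end of the stem ([mɔdi] vs [mɔt]).
If /t/ were underlying and a rule turned it into [d] before the PST suffix, 'bone' would also alternate; but it has [t] in both [rɛti] and [rɛt].
The underlying segment must be /d/; voiced obstruents become voiceless word-finally, yielding [t] there.
The underlying form of 'fish' is therefore /mɔd/.

/mɔd/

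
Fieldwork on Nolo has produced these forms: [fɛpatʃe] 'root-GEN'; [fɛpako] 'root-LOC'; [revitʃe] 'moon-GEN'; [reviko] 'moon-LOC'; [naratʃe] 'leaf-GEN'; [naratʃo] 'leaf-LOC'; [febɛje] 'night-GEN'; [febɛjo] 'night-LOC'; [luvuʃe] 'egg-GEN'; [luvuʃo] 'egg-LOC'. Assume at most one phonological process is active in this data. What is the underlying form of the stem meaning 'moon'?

'moon' shows [tʃ] ~ [k] at the end of the stem ([revitʃe] vs [reviko]).
Compare 'leaf', with invariant [tʃ] in [naratʃe] and [naratʃo]: an analysis with underlying /tʃ/ and a rule producing [k] before the LOC suffix would wrongly predict alternation here too.
Therefore /k/ is basic and [tʃ] is derived by palatalization before a front vowel (/k/ becomes palato-alveolar [tʃ] before a front vowel).
The underlying form of 'moon' is therefore /revik/.

/revik/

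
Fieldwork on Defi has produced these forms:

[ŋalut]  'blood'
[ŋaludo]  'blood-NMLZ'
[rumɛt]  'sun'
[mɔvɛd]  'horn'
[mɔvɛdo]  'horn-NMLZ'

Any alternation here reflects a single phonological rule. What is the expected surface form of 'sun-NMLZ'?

'blood' shows [t] ~ [d] at the end of the stem ([ŋalut] vs [ŋaludo]).
But 'horn' keeps [d] in both environments ([mɔvɛd], [mɔvɛdo]), so there is no rule changing /d/ to [t] in isolation.
Therefore /t/ is basic and [d] is derived by intervocalic voicing (voiceless stops become voiced between vowels).
The one attested form of 'sun', [rumɛt], shows underlying /rumɛt/. Applying the same rule between vowels gives [rumɛdo].

[rumɛdo]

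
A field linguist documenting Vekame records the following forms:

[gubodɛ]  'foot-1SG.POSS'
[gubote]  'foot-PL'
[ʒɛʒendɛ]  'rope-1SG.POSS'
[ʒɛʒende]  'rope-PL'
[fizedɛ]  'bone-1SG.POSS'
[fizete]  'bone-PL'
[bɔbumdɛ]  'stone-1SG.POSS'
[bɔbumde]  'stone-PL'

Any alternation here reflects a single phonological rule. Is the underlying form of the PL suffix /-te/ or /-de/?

The PL suffix surfaces as [-de] and [-te], depending on the final segment of the stem.
The 1SG.POSS suffix, which begins with [d], is invariant after every stem; so [d] is not altered by any rule here.
The PL suffix is therefore /-te/ underlyingly, with post-nasal voicing: voiceless stops become voiced after a nasal.

/-te/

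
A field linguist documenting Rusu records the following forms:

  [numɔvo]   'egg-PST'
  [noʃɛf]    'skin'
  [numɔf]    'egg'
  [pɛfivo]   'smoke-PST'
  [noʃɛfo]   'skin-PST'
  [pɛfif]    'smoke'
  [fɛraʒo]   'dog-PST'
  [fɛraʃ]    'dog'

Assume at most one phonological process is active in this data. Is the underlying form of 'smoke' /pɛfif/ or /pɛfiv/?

/pɛfiv/

The stem for 'smoke' ends in [f] in [pɛfif] but [v] in [pɛfivo].
But 'skin' keeps [f] in both environments ([noʃɛf], [noʃɛfo]), so there is no rule changing /f/ to [v] before the PST suffix.
The underlying segment must be /v/; voiced obstruents become voiceless word-finally, yielding [f] there.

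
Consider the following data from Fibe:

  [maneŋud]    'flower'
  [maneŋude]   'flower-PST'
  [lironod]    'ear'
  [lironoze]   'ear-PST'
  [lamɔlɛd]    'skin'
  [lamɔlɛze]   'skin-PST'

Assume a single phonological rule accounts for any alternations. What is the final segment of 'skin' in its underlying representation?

/z/

'skin' shows [d] ~ [z] at the end of the stem ([lamɔlɛd] vs [lamɔlɛze]).
The stem 'flower' ([maneŋud], [maneŋude]) shows [d] unchanged in both environments, so [d] cannot be basic with [z] derived before the PST suffix.
The underlying segment must be /z/; voiced fricatives become stops word-finally, yielding [d] there.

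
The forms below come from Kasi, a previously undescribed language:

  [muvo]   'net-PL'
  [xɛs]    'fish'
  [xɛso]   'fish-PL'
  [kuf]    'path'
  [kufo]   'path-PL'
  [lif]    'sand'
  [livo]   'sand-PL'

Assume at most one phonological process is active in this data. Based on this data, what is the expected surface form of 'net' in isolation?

The stem for 'sand' ends in [f] in [lif] but [v] in [livo].
The stem 'path' ([kuf], [kufo]) shows [f] unchanged in both environments, so [f] cannot be basic with [v] derived before the PL suffix.
So /v/ is underlying, and a rule of word-final obstruent devoicing — voiced obstruents become voiceless word-finally — gives [f].
From [muvo] the stem 'net' is /muv/; word-finally this yields [muf].

[muf]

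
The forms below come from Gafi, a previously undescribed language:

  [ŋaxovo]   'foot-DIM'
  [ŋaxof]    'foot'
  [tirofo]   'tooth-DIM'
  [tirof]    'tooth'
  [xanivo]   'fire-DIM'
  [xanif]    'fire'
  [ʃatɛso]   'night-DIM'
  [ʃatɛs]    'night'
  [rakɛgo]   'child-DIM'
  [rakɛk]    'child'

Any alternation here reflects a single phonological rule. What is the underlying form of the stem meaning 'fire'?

/xaniv/

The root 'fire' surfaces as [xanivo] and [xanif], with a stem-final [v] ~ [f] alternation.
If /f/ were underlying and a rule turned it into [v] before the DIM suffix, 'tooth' would also alternate; but it has [f] in both [tirofo] and [tirof].
So /v/ is underlying, and a rule of word-final obstruent devoicing — voiced obstruents become voiceless word-finally — gives [f].
The underlying form of 'fire' is therefore /xaniv/.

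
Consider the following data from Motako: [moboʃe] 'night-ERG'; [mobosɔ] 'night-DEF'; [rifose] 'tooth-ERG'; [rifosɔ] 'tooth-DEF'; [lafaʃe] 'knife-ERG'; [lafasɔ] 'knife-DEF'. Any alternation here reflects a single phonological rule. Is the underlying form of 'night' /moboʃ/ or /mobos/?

/moboʃ/

'night' shows [ʃ] ~ [s] at the end of the stem ([moboʃe] vs [mobosɔ]).
But 'tooth' keeps [s] in both environments ([rifose], [rifosɔ]), so there is no rule changing /s/ to [ʃ] before the ERG suffix.
So /ʃ/ is underlying, and a rule of depalatalization — palato-alveolar /ʃ/ becomes [s] when no front vowel follows — gives [s].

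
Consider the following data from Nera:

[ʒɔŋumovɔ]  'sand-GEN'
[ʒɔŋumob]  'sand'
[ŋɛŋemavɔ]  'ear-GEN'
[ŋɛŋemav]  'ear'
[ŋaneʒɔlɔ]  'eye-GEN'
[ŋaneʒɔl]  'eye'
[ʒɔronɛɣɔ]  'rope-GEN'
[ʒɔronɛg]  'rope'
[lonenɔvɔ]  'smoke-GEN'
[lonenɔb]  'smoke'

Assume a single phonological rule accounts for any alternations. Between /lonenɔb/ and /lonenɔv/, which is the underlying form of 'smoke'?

/lonenɔb/

The root 'smoke' surfaces as [lonenɔvɔ] and [lonenɔb], with a stem-final [v] ~ [b] alternation.
The stem 'ear' ([ŋɛŋemavɔ], [ŋɛŋemav]) shows [v] unchanged in both environments, so [v] cannot be basic with [b] derived in isolation.
The alternation reflects intervocalic spirantization: voiced stops become fricatives between vowels. /b/ is underlying.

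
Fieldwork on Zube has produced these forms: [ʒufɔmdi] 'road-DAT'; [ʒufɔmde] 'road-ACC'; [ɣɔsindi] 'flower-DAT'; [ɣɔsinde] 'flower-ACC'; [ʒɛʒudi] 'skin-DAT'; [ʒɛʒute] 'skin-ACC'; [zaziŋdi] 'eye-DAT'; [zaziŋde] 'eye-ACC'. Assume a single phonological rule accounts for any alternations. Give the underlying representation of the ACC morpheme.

/-te/

The ACC suffix surfaces as [-de] and [-te], depending on the final segment of the stem.
The DAT suffix, which begins with [d], is invariant after every stem; so [d] is not altered by any rule here.
So the underlying form is /-te/, and voiceless stops become voiced after a nasal.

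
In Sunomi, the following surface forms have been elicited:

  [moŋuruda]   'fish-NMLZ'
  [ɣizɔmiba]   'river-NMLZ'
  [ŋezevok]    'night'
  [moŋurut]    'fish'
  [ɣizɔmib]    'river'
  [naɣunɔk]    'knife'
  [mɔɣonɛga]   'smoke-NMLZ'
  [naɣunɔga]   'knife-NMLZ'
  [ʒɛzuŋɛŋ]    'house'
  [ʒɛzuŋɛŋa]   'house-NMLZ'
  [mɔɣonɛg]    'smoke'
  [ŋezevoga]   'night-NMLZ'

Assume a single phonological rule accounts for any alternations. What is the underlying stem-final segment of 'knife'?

In [naɣunɔga] and [naɣunɔk] the final segment of 'knife' alternates: [g] ~ [k].
The stem 'smoke' ([mɔɣonɛga], [mɔɣonɛg]) shows [g] unchanged in both environments, so [g] cannot be basic with [k] derived in isolation.
The underlying segment must be /k/; voiceless stops become voiced between vowels, yielding [g] there.

/k/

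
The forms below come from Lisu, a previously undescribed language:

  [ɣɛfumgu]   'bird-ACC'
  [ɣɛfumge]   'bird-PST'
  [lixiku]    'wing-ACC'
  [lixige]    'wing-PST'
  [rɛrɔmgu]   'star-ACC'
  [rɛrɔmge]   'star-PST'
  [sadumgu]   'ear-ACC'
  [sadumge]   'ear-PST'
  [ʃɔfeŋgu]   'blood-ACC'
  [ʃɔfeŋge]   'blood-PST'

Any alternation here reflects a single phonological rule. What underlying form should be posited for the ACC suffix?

/-ku/

The ACC morpheme has two allomorphs, [-gu] and [-ku].
By contrast the PST suffix keeps its initial [g] throughout — that segment must be underlying.
So the underlying form is /-ku/, and voiceless stops become voiced after a nasal.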